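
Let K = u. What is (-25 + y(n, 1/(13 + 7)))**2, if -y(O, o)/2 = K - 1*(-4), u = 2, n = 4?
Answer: 1369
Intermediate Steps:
K = 2
y(O, o) = -12 (y(O, o) = -2*(2 - 1*(-4)) = -2*(2 + 4) = -2*6 = -12)
(-25 + y(n, 1/(13 + 7)))**2 = (-25 - 12)**2 = (-37)**2 = 1369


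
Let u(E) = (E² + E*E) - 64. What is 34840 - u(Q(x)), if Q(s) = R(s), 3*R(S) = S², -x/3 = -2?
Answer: 34616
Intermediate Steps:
x = 6 (x = -3*(-2) = 6)
R(S) = S²/3
Q(s) = s²/3
u(E) = -64 + 2*E² (u(E) = (E² + E²) - 64 = 2*E² - 64 = -64 + 2*E²)
34840 - u(Q(x)) = 34840 - (-64 + 2*((⅓)*6²)²) = 34840 - (-64 + 2*((⅓)*36)²) = 34840 - (-64 + 2*12²) = 34840 - (-64 + 2*144) = 34840 - (-64 + 288) = 34840 - 1*224 = 34840 - 224 = 34616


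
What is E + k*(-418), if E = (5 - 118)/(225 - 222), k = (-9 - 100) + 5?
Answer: 130303/3 ≈ 43434.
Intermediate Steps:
k = -104 (k = -109 + 5 = -104)
E = -113/3 ≈ -37.667
E + k*(-418) = -113/3 - 104*(-418) = -113/3 + 43472 = 130303/3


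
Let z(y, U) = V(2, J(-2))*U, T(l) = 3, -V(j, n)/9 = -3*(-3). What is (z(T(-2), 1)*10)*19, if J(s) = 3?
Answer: -15390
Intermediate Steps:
V(j, n) = -81 (V(j, n) = -(-27)*(-3) = -9*9 = -81)
z(y, U) = -81*U
(z(T(-2), 1)*10)*19 = (-81*1*10)*19 = -81*10*19 = -810*19 = -15390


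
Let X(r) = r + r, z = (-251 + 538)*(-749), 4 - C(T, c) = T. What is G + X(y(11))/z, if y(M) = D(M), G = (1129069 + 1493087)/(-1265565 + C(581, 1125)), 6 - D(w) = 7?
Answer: -281831993972/136086841373 ≈ -2.0710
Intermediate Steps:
C(T, c) = 4 - T
D(w) = -1 (D(w) = 6 - 1*7 = 6 - 7 = -1)
z = -214963 (z = 287*(-749) = -214963)
G = -1311078/633071 (G = (1129069 + 1493087)/(-1265565 + (4 - 1*581)) = 2622156/(-1265565 + (4 - 581)) = 2622156/(-1265565 - 577) = 2622156/(-1266142) = 2622156*(-1/1266142) = -1311078/633071 ≈ -2.0710)
y(M) = -1
X(r) = 2*r
G + X(y(11))/z = -1311078/633071 + (2*(-1))/(-214963) = -1311078/633071 - 2*(-1/214963) = -1311078/633071 + 2/214963 = -281831993972/136086841373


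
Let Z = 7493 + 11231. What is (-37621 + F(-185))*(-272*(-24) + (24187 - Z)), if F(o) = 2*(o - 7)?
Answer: -455717955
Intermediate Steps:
F(o) = -14 + 2*o (F(o) = 2*(-7 + o) = -14 + 2*o)
Z = 18724
(-37621 + F(-185))*(-272*(-24) + (24187 - Z)) = (-37621 + (-14 + 2*(-185)))*(-272*(-24) + (24187 - 1*18724)) = (-37621 + (-14 - 370))*(6528 + (24187 - 18724)) = (-37621 - 384)*(6528 + 5463) = -38005*11991 = -455717955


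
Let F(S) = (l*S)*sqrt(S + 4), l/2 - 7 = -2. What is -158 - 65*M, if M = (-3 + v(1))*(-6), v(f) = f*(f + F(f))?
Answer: -938 + 3900*sqrt(5) ≈ 7782.7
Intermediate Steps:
l = 10 (l = 14 + 2*(-2) = 14 - 4 = 10)
F(S) = 10*S*sqrt(4 + S) (F(S) = (10*S)*sqrt(S + 4) = (10*S)*sqrt(4 + S) = 10*S*sqrt(4 + S))
v(f) = f*(f + 10*f*sqrt(4 + f))
M = 12 - 60*sqrt(5) (M = (-3 + 1**2*(1 + 10*sqrt(4 + 1)))*(-6) = (-3 + 1*(1 + 10*sqrt(5)))*(-6) = (-3 + (1 + 10*sqrt(5)))*(-6) = (-2 + 10*sqrt(5))*(-6) = 12 - 60*sqrt(5) ≈ -122.16)
-158 - 65*M = -158 - 65*(12 - 60*sqrt(5)) = -158 + (-780 + 3900*sqrt(5)) = -938 + 3900*sqrt(5)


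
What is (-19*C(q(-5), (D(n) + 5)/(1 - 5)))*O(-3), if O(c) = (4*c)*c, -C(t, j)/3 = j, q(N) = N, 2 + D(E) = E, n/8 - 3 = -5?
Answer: 6669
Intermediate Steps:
n = -16 (n = 24 + 8*(-5) = 24 - 40 = -16)
D(E) = -2 + E
C(t, j) = -3*j
O(c) = 4*c²
(-19*C(q(-5), (D(n) + 5)/(1 - 5)))*O(-3) = (-(-57)*((-2 - 16) + 5)/(1 - 5))*(4*(-3)²) = (-(-57)*(-18 + 5)/(-4))*(4*9) = -(-57)*(-13*(-¼))*36 = -(-57)*13/4*36 = -19*(-39/4)*36 = (741/4)*36 = 6669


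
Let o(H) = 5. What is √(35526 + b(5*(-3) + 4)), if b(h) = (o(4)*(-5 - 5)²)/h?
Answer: √4293146/11 ≈ 188.36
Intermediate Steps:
b(h) = 500/h (b(h) = (5*(-5 - 5)²)/h = (5*(-10)²)/h = (5*100)/h = 500/h)
√(35526 + b(5*(-3) + 4)) = √(35526 + 500/(5*(-3) + 4)) = √(35526 + 500/(-15 + 4)) = √(35526 + 500/(-11)) = √(35526 + 500*(-1/11)) = √(35526 - 500/11) = √(390286/11) = √4293146/11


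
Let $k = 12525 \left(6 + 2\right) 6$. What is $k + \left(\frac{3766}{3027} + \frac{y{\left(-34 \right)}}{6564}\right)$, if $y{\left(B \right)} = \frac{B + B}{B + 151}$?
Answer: $\frac{116467694770681}{193724973} \approx 6.012 \cdot 10^{5}$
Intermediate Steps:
$y{\left(B \right)} = \frac{2 B}{151 + B}$
$k = 601200$ ($k = 12525 \cdot 8 \cdot 6 = 12525 \cdot 48 = 601200$)
$k + \left(\frac{3766}{3027} + \frac{y{\left(-34 \right)}}{6564}\right) = 601200 + \left(\frac{3766}{3027} + \frac{2 \left(-34\right) \frac{1}{151 - 34}}{6564}\right) = 601200 + \left(3766 \cdot \frac{1}{3027} + 2 \left(-34\right) \frac{1}{117} \cdot \frac{1}{6564}\right) = 601200 + \left(\frac{3766}{3027} + 2 \left(-34\right) \frac{1}{117} \cdot \frac{1}{6564}\right) = 601200 + \left(\frac{3766}{3027} - \frac{17}{191997}\right) = 601200 + \frac{241003081}{193724973} = \frac{116467694770681}{193724973}$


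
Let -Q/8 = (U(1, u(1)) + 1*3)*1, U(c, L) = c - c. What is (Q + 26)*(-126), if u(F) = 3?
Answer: -252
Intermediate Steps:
U(c, L) = 0
Q = -24 (Q = -8*(0 + 1*3) = -8*(0 + 3) = -24 ≈ -24.000)
(Q + 26)*(-126) = (-24 + 26)*(-126) = 2*(-126) = -252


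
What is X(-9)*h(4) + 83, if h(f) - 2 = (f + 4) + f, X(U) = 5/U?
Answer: 677/9 ≈ 75.222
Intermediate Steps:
h(f) = 6 + 2*f (h(f) = 2 + ((f + 4) + f) = 2 + ((4 + f) + f) = 2 + (4 + 2*f) = 6 + 2*f)
X(-9)*h(4) + 83 = (5/(-9))*(6 + 2*4) + 83 = (5*(-⅑))*(6 + 8) + 83 = -5/9*14 + 83 = -70/9 + 83 = 677/9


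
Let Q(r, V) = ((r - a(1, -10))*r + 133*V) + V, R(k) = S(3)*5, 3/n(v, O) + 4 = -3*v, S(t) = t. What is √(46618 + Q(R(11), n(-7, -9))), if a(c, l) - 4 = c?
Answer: √13522786/17 ≈ 216.31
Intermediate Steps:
a(c, l) = 4 + c
n(v, O) = 3/(-4 - 3*v)
R(k) = 15 (R(k) = 3*5 = 15)
Q(r, V) = 134*V + r*(-5 + r) (Q(r, V) = ((r - (4 + 1))*r + 133*V) + V = ((r - 1*5)*r + 133*V) + V = ((r - 5)*r + 133*V) + V = ((-5 + r)*r + 133*V) + V = (r*(-5 + r) + 133*V) + V = (133*V + r*(-5 + r)) + V = 134*V + r*(-5 + r))
√(46618 + Q(R(11), n(-7, -9))) = √(46618 + (15² - 5*15 + 134*(-3/(4 + 3*(-7))))) = √(46618 + (225 - 75 + 134*(-3/(4 - 21)))) = √(46618 + (225 - 75 + 134*(-3/(-17)))) = √(46618 + (225 - 75 + 134*(-3*(-1/17)))) = √(46618 + (225 - 75 + 134*(3/17))) = √(46618 + (225 - 75 + 402/17)) = √(46618 + 2952/17) = √(795458/17) = √13522786/17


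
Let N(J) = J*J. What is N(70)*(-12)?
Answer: -58800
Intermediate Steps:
N(J) = J**2
N(70)*(-12) = 70**2*(-12) = 4900*(-12) = -58800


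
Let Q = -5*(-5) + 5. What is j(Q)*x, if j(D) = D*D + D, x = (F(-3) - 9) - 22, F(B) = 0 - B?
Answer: -26040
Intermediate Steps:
F(B) = -B
Q = 30 (Q = 25 + 5 = 30)
x = -28 (x = (-1*(-3) - 9) - 22 = (3 - 9) - 22 = -6 - 22 = -28)
j(D) = D + D² (j(D) = D² + D = D + D²)
j(Q)*x = (30*(1 + 30))*(-28) = (30*31)*(-28) = 930*(-28) = -26040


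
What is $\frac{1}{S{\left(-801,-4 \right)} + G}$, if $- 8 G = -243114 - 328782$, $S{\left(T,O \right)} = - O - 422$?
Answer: $\frac{1}{71069} \approx 1.4071 \cdot 10^{-5}$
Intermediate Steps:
$S{\left(T,O \right)} = -422 - O$
$G = 71487$ ($G = - \frac{-243114 - 328782}{8} = \left(- \frac{1}{8}\right) \left(-571896\right) = 71487$)
$\frac{1}{S{\left(-801,-4 \right)} + G} = \frac{1}{\left(-422 - -4\right) + 71487} = \frac{1}{\left(-422 + 4\right) + 71487} = \frac{1}{-418 + 71487} = \frac{1}{71069}$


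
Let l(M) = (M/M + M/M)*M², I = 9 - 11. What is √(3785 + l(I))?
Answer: √3793 ≈ 61.587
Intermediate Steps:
I = -2
l(M) = 2*M² (l(M) = (1 + 1)*M² = 2*M²)
√(3785 + l(I)) = √(3785 + 2*(-2)²) = √(3785 + 2*4) = √(3785 + 8) = √3793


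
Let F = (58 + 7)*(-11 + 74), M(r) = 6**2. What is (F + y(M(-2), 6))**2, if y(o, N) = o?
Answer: 17065161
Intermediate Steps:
M(r) = 36
F = 4095 (F = 65*63 = 4095)
(F + y(M(-2), 6))**2 = (4095 + 36)**2 = 4131**2 = 17065161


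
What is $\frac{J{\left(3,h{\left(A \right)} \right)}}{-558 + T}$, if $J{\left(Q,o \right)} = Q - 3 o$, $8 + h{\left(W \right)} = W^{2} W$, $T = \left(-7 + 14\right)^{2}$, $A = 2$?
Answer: $- \frac{3}{509} \approx -0.0058939$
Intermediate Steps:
$T = 49$ ($T = 7^{2} = 49$)
$h{\left(W \right)} = -8 + W^{3}$ ($h{\left(W \right)} = -8 + W^{2} W = -8 + W^{3}$)
$\frac{J{\left(3,h{\left(A \right)} \right)}}{-558 + T} = \frac{3 - 3 \left(-8 + 2^{3}\right)}{-558 + 49} = \frac{3 - 3 \left(-8 + 8\right)}{-509} = - \frac{3 - 0}{509} = - \frac{3 + 0}{509} = \left(- \frac{1}{509}\right) 3 = - \frac{3}{509}$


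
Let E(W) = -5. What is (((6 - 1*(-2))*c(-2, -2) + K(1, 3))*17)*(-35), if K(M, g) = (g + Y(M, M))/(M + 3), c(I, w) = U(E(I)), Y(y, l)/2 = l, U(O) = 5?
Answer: -98175/4 ≈ -24544.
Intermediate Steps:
Y(y, l) = 2*l
c(I, w) = 5
K(M, g) = (g + 2*M)/(3 + M) (K(M, g) = (g + 2*M)/(M + 3) = (g + 2*M)/(3 + M))
(((6 - 1*(-2))*c(-2, -2) + K(1, 3))*17)*(-35) = (((6 - 1*(-2))*5 + (3 + 2*1)/(3 + 1))*17)*(-35) = (((6 + 2)*5 + (3 + 2)/4)*17)*(-35) = ((8*5 + (1/4)*5)*17)*(-35) = ((40 + 5/4)*17)*(-35) = ((165/4)*17)*(-35) = (2805/4)*(-35) = -98175/4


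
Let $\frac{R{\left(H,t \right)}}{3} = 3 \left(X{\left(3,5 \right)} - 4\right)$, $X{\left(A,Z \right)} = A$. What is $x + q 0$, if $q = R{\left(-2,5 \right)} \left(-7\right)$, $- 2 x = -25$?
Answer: $\frac{25}{2} \approx 12.5$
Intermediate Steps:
$x = \frac{25}{2}$ ($x = \left(- \frac{1}{2}\right) \left(-25\right) = \frac{25}{2} \approx 12.5$)
$R{\left(H,t \right)} = -9$ ($R{\left(H,t \right)} = 3 \cdot 3 \left(3 - 4\right) = 3 \cdot 3 \left(-1\right) = 3 \left(-3\right) = -9$)
$q = 63$ ($q = \left(-9\right) \left(-7\right) = 63$)
$x + q 0 = \frac{25}{2} + 63 \cdot 0 = \frac{25}{2} + 0 = \frac{25}{2}$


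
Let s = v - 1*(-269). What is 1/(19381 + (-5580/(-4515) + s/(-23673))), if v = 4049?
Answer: 7125573/138108236951 ≈ 5.1594e-5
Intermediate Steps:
s = 4318 (s = 4049 - 1*(-269) = 4049 + 269 = 4318)
1/(19381 + (-5580/(-4515) + s/(-23673))) = 1/(19381 + (-5580/(-4515) + 4318/(-23673))) = 1/(19381 + (-5580*(-1/4515) + 4318*(-1/23673))) = 1/(19381 + (372/301 - 4318/23673)) = 1/(19381 + 7506638/7125573) = 1/(138108236951/7125573) = 7125573/138108236951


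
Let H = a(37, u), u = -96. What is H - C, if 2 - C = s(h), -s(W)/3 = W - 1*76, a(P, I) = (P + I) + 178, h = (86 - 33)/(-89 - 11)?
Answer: 34659/100 ≈ 346.59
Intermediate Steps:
h = -53/100 (h = 53/(-100) = 53*(-1/100) = -53/100 ≈ -0.53000)
a(P, I) = 178 + I + P (a(P, I) = (I + P) + 178 = 178 + I + P)
s(W) = 228 - 3*W (s(W) = -3*(W - 1*76) = -3*(W - 76) = -3*(-76 + W) = 228 - 3*W)
H = 119 (H = 178 - 96 + 37 = 119)
C = -22759/100 (C = 2 - (228 - 3*(-53/100)) = 2 - (228 + 159/100) = 2 - 1*22959/100 = 2 - 22959/100 = -22759/100 ≈ -227.59)
H - C = 119 - 1*(-22759/100) = 119 + 22759/100 = 34659/100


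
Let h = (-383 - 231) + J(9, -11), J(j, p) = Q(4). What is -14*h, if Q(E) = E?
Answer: 8540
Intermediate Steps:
J(j, p) = 4
h = -610 (h = (-383 - 231) + 4 = -614 + 4 = -610)
-14*h = -14*(-610) = 8540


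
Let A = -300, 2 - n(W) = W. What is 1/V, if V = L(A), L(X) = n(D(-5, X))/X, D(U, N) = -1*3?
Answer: -60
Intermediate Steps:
D(U, N) = -3
n(W) = 2 - W
L(X) = 5/X (L(X) = (2 - 1*(-3))/X = (2 + 3)/X = 5/X)
V = -1/60 (V = 5/(-300) = 5*(-1/300) = -1/60 ≈ -0.016667)
1/V = 1/(-1/60) = -60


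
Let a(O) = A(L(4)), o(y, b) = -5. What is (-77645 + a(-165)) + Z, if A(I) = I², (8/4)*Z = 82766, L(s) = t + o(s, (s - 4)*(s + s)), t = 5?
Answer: -36262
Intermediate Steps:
L(s) = 0 (L(s) = 5 - 5 = 0)
Z = 41383 (Z = (½)*82766 = 41383)
a(O) = 0 (a(O) = 0² = 0)
(-77645 + a(-165)) + Z = (-77645 + 0) + 41383 = -77645 + 41383 = -36262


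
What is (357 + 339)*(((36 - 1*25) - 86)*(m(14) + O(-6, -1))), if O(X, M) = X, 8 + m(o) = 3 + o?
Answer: -156600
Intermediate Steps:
m(o) = -5 + o (m(o) = -8 + (3 + o) = -5 + o)
(357 + 339)*(((36 - 1*25) - 86)*(m(14) + O(-6, -1))) = (357 + 339)*(((36 - 1*25) - 86)*((-5 + 14) - 6)) = 696*(((36 - 25) - 86)*(9 - 6)) = 696*((11 - 86)*3) = 696*(-75*3) = 696*(-225) = -156600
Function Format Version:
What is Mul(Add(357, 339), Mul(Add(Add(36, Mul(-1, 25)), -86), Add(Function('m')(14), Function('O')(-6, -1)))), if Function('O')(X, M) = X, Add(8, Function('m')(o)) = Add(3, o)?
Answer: -156600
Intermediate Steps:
Function('m')(o) = Add(-5, o) (Function('m')(o) = Add(-8, Add(3, o)) = Add(-5, o))
Mul(Add(357, 339), Mul(Add(Add(36, Mul(-1, 25)), -86), Add(Function('m')(14), Function('O')(-6, -1)))) = Mul(Add(357, 339), Mul(Add(Add(36, Mul(-1, 25)), -86), Add(Add(-5, 14), -6))) = Mul(696, Mul(Add(Add(36, -25), -86), Add(9, -6))) = Mul(696, Mul(Add(11, -86), 3)) = Mul(696, Mul(-75, 3)) = Mul(696, -225) = -156600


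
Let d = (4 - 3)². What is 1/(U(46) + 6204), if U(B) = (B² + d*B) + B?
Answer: 1/8412 ≈ 0.00011888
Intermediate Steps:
d = 1 (d = 1² = 1)
U(B) = B² + 2*B (U(B) = (B² + 1*B) + B = (B² + B) + B = (B + B²) + B = B² + 2*B)
1/(U(46) + 6204) = 1/(46*(2 + 46) + 6204) = 1/(46*48 + 6204) = 1/(2208 + 6204) = 1/8412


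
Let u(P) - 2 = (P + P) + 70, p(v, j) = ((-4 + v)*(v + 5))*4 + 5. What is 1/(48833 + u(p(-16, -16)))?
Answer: 1/50675 ≈ 1.9734e-5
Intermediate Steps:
p(v, j) = 5 + 4*(-4 + v)*(5 + v) (p(v, j) = ((-4 + v)*(5 + v))*4 + 5 = 4*(-4 + v)*(5 + v) + 5 = 5 + 4*(-4 + v)*(5 + v))
u(P) = 72 + 2*P (u(P) = 2 + ((P + P) + 70) = 2 + (2*P + 70) = 2 + (70 + 2*P) = 72 + 2*P)
1/(48833 + u(p(-16, -16))) = 1/(48833 + (72 + 2*(-75 + 4*(-16) + 4*(-16)²))) = 1/(48833 + (72 + 2*(-75 - 64 + 4*256))) = 1/(48833 + (72 + 2*(-75 - 64 + 1024))) = 1/(48833 + (72 + 2*885)) = 1/(48833 + (72 + 1770)) = 1/(48833 + 1842) = 1/50675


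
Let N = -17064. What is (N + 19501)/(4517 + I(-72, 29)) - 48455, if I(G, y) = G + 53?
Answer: -217948153/4498 ≈ -48454.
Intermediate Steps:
I(G, y) = 53 + G
(N + 19501)/(4517 + I(-72, 29)) - 48455 = (-17064 + 19501)/(4517 + (53 - 72)) - 48455 = 2437/(4517 - 19) - 48455 = 2437/4498 - 48455 = -217948153/4498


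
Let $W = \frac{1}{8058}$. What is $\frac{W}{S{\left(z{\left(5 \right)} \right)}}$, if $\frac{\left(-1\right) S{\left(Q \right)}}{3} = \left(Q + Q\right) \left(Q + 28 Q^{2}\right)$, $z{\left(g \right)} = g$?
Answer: $- \frac{1}{170426700} \approx -5.8676 \cdot 10^{-9}$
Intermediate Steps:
$W = \frac{1}{8058} \approx 0.0001241$
$S{\left(Q \right)} = - 6 Q \left(Q + 28 Q^{2}\right)$ ($S{\left(Q \right)} = - 3 \left(Q + Q\right) \left(Q + 28 Q^{2}\right) = - 3 \cdot 2 Q \left(Q + 28 Q^{2}\right) = - 6 Q \left(Q + 28 Q^{2}\right)$)
$\frac{W}{S{\left(z{\left(5 \right)} \right)}} = \frac{1}{8058 \cdot 5^{2} \left(-6 - 840\right)} = \frac{1}{8058 \cdot 25 \left(-6 - 840\right)} = \frac{1}{8058 \cdot 25 \left(-846\right)} = \frac{1}{8058 \left(-21150\right)} = \frac{1}{8058} \left(- \frac{1}{21150}\right) = - \frac{1}{170426700}$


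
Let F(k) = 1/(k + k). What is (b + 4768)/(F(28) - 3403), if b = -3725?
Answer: -58408/190567 ≈ -0.30650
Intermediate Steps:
F(k) = 1/(2*k)
(b + 4768)/(F(28) - 3403) = (-3725 + 4768)/((½)/28 - 3403) = 1043/((½)*(1/28) - 3403) = 1043/(1/56 - 3403) = 1043/(-190567/56) = 1043*(-56/190567) = -58408/190567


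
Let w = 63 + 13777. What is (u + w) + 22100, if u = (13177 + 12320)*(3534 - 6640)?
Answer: -79157742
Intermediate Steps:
u = -79193682 (u = 25497*(-3106) = -79193682)
w = 13840
(u + w) + 22100 = (-79193682 + 13840) + 22100 = -79179842 + 22100 = -79157742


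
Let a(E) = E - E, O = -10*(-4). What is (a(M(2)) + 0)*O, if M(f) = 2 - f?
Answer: 0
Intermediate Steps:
O = 40
a(E) = 0
(a(M(2)) + 0)*O = (0 + 0)*40 = 0*40 = 0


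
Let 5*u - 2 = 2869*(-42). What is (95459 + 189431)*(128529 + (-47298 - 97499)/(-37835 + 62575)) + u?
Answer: 452926749923931/12370 ≈ 3.6615e+10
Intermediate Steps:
u = -120496/5 (u = ⅖ + (2869*(-42))/5 = ⅖ + (⅕)*(-120498) = ⅖ - 120498/5 = -120496/5 ≈ -24099.)
(95459 + 189431)*(128529 + (-47298 - 97499)/(-37835 + 62575)) + u = (95459 + 189431)*(128529 + (-47298 - 97499)/(-37835 + 62575)) - 120496/5 = 284890*(128529 - 144797/24740) - 120496/5 = 284890*(3179662663/24740) - 120496/5 = 90585409606207/2474 - 120496/5 = 452926749923931/12370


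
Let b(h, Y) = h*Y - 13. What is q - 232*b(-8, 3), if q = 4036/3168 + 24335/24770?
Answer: 16844380481/1961784 ≈ 8586.3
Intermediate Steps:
b(h, Y) = -13 + Y*h (b(h, Y) = Y*h - 13 = -13 + Y*h)
q = 4426625/1961784 (q = 4036*(1/3168) + 24335*(1/24770) = 1009/792 + 4867/4954 = 4426625/1961784 ≈ 2.2564)
q - 232*b(-8, 3) = 4426625/1961784 - 232*(-13 + 3*(-8)) = 4426625/1961784 - 232*(-13 - 24) = 4426625/1961784 - 232*(-37) = 4426625/1961784 + 8584 = 16844380481/1961784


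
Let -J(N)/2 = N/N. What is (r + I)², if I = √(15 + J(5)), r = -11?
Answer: (11 - √13)² ≈ 54.678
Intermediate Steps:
J(N) = -2 (J(N) = -2*N/N = -2*1 = -2)
I = √13 (I = √(15 - 2) = √13 ≈ 3.6056)
(r + I)² = (-11 + √13)²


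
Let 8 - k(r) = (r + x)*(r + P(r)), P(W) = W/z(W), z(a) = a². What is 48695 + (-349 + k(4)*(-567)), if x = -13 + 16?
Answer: 242713/4 ≈ 60678.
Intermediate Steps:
x = 3
P(W) = 1/W (P(W) = W/(W²) = W/W² = 1/W)
k(r) = 8 - (3 + r)*(r + 1/r) (k(r) = 8 - (r + 3)*(r + 1/r) = 8 - (3 + r)*(r + 1/r))
48695 + (-349 + k(4)*(-567)) = 48695 + (-349 + (7 - 1*4² - 3*4 - 3/4)*(-567)) = 48695 + (-349 + (7 - 1*16 - 12 - 3*¼)*(-567)) = 48695 + (-349 + (7 - 16 - 12 - ¾)*(-567)) = 48695 + (-349 - 87/4*(-567)) = 48695 + (-349 + 49329/4) = 48695 + 47933/4 = 242713/4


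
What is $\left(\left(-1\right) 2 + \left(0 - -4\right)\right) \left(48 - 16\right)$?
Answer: $64$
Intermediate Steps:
$\left(\left(-1\right) 2 + \left(0 - -4\right)\right) \left(48 - 16\right) = \left(-2 + \left(0 + 4\right)\right) 32 = \left(-2 + 4\right) 32 = 2 \cdot 32 = 64$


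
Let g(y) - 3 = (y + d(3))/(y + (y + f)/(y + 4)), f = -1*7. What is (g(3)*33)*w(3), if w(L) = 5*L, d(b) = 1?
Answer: 39105/17 ≈ 2300.3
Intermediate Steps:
f = -7
g(y) = 3 + (1 + y)/(y + (-7 + y)/(4 + y)) (g(y) = 3 + (y + 1)/(y + (y - 7)/(y + 4)) = 3 + (1 + y)/(y + (-7 + y)/(4 + y)))
(g(3)*33)*w(3) = (((-17 + 4*3**2 + 20*3)/(-7 + 3**2 + 5*3))*33)*(5*3) = (((-17 + 4*9 + 60)/(-7 + 9 + 15))*33)*15 = (((-17 + 36 + 60)/17)*33)*15 = (((1/17)*79)*33)*15 = ((79/17)*33)*15 = (2607/17)*15 = 39105/17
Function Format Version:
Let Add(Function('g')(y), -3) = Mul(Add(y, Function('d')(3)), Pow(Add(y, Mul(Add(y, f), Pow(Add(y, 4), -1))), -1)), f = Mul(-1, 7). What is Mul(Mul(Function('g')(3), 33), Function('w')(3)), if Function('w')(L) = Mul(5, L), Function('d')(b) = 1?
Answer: Rational(39105, 17) ≈ 2300.3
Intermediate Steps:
f = -7
Function('g')(y) = Add(3, Mul(Pow(Add(y, Mul(Pow(Add(4, y), -1), Add(-7, y))), -1), Add(1, y))) (Function('g')(y) = Add(3, Mul(Add(y, 1), Pow(Add(y, Mul(Add(y, -7), Pow(Add(y, 4), -1))), -1))) = Add(3, Mul(Add(1, y), Pow(Add(y, Mul(Add(-7, y), Pow(Add(4, y), -1))), -1))) = Add(3, Mul(Add(1, y), Pow(Add(y, Mul(Pow(Add(4, y), -1), Add(-7, y))), -1))) = Add(3, Mul(Pow(Add(y, Mul(Pow(Add(4, y), -1), Add(-7, y))), -1), Add(1, y))))
Mul(Mul(Function('g')(3), 33), Function('w')(3)) = Mul(Mul(Mul(Pow(Add(-7, Pow(3, 2), Mul(5, 3)), -1), Add(-17, Mul(4, Pow(3, 2)), Mul(20, 3))), 33), Mul(5, 3)) = Mul(Mul(Mul(Pow(Add(-7, 9, 15), -1), Add(-17, Mul(4, 9), 60)), 33), 15) = Mul(Mul(Mul(Pow(17, -1), Add(-17, 36, 60)), 33), 15) = Mul(Mul(Mul(Rational(1, 17), 79), 33), 15) = Mul(Mul(Rational(79, 17), 33), 15) = Mul(Rational(2607, 17), 15) = Rational(39105, 17)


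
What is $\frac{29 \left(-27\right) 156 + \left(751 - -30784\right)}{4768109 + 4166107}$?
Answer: $- \frac{90613}{8934216} \approx -0.010142$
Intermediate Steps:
$\frac{29 \left(-27\right) 156 + \left(751 - -30784\right)}{4768109 + 4166107} = \frac{\left(-783\right) 156 + \left(751 + 30784\right)}{8934216} = \left(-122148 + 31535\right) \frac{1}{8934216} = \left(-90613\right) \frac{1}{8934216} = - \frac{90613}{8934216}$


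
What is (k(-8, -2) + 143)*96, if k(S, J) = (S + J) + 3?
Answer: 13056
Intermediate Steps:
k(S, J) = 3 + J + S (k(S, J) = (J + S) + 3 = 3 + J + S)
(k(-8, -2) + 143)*96 = ((3 - 2 - 8) + 143)*96 = (-7 + 143)*96 = 136*96 = 13056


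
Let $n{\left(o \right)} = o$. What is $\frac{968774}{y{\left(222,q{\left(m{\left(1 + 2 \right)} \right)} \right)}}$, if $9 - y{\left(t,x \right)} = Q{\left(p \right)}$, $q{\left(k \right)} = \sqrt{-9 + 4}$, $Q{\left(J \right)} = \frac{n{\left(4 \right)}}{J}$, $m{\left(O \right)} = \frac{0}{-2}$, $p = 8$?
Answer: $\frac{1937548}{17} \approx 1.1397 \cdot 10^{5}$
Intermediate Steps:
$m{\left(O \right)} = 0$ ($m{\left(O \right)} = 0 \left(- \frac{1}{2}\right) = 0$)
$Q{\left(J \right)} = \frac{4}{J}$
$q{\left(k \right)} = i \sqrt{5}$ ($q{\left(k \right)} = \sqrt{-5} = i \sqrt{5}$)
$y{\left(t,x \right)} = \frac{17}{2}$ ($y{\left(t,x \right)} = 9 - \frac{4}{8} = 9 - 4 \cdot \frac{1}{8} = 9 - \frac{1}{2} = \frac{17}{2}$)
$\frac{968774}{y{\left(222,q{\left(m{\left(1 + 2 \right)} \right)} \right)}} = \frac{968774}{\frac{17}{2}} = 968774 \cdot \frac{2}{17} = \frac{1937548}{17}$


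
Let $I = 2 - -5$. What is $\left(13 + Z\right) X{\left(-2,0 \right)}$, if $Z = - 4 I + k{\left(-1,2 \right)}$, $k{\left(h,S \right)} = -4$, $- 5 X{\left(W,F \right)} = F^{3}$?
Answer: $0$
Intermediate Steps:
$I = 7$ ($I = 2 + 5 = 7$)
$X{\left(W,F \right)} = - \frac{F^{3}}{5}$
$Z = -32$ ($Z = \left(-4\right) 7 - 4 = -28 - 4 = -32$)
$\left(13 + Z\right) X{\left(-2,0 \right)} = \left(13 - 32\right) \left(- \frac{0^{3}}{5}\right) = - 19 \left(\left(- \frac{1}{5}\right) 0\right) = \left(-19\right) 0 = 0$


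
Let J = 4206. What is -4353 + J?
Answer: -147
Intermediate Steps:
-4353 + J = -4353 + 4206 = -147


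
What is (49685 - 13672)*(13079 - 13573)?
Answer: -17790422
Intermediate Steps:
(49685 - 13672)*(13079 - 13573) = 36013*(-494) = -17790422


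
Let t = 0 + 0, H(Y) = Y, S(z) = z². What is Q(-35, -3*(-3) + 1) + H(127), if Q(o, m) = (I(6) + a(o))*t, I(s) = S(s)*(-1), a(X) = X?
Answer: 127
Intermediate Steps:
I(s) = -s² (I(s) = s²*(-1) = -s²)
t = 0
Q(o, m) = 0 (Q(o, m) = (-1*6² + o)*0 = (-1*36 + o)*0 = (-36 + o)*0 = 0)
Q(-35, -3*(-3) + 1) + H(127) = 0 + 127 = 127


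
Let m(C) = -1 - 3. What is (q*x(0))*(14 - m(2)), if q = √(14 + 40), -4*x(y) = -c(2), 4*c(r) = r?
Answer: 27*√6/4 ≈ 16.534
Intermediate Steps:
c(r) = r/4
x(y) = ⅛ (x(y) = -(-1)*(¼)*2/4 = -(-1)/(4*2) = -¼*(-½) = ⅛)
m(C) = -4
q = 3*√6 (q = √54 = 3*√6 ≈ 7.3485)
(q*x(0))*(14 - m(2)) = ((3*√6)*(⅛))*(14 - 1*(-4)) = (3*√6/8)*(14 + 4) = (3*√6/8)*18 = 27*√6/4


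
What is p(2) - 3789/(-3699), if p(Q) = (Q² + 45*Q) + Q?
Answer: 39877/411 ≈ 97.024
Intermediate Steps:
p(Q) = Q² + 46*Q
p(2) - 3789/(-3699) = 2*(46 + 2) - 3789/(-3699) = 2*48 - 3789*(-1/3699) = 96 + 421/411 = 39877/411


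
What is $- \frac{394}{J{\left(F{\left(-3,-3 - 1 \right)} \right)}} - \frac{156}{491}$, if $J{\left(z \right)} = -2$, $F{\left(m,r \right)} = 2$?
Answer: $\frac{96571}{491} \approx 196.68$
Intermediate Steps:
$- \frac{394}{J{\left(F{\left(-3,-3 - 1 \right)} \right)}} - \frac{156}{491} = - \frac{394}{-2} - \frac{156}{491} = \left(-394\right) \left(- \frac{1}{2}\right) - \frac{156}{491} = 197 - \frac{156}{491} = \frac{96571}{491}$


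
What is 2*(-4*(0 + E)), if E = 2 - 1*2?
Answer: 0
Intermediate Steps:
E = 0 (E = 2 - 2 = 0)
2*(-4*(0 + E)) = 2*(-4*(0 + 0)) = 2*(-4*0) = 2*0 = 0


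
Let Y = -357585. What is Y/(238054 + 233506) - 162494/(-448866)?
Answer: -8388207797/21166725096 ≈ -0.39629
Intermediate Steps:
Y/(238054 + 233506) - 162494/(-448866) = -357585/(238054 + 233506) - 162494/(-448866) = -357585/471560 - 162494*(-1/448866) = -357585*1/471560 + 81247/224433 = -71517/94312 + 81247/224433 = -8388207797/21166725096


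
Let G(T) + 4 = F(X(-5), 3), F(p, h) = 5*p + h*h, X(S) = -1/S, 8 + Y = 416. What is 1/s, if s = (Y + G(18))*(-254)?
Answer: -1/105156 ≈ -9.5097e-6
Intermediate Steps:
Y = 408 (Y = -8 + 416 = 408)
F(p, h) = h² + 5*p (F(p, h) = 5*p + h² = h² + 5*p)
G(T) = 6 (G(T) = -4 + (3² + 5*(-1/(-5))) = -4 + (9 + 5*(-1*(-⅕))) = -4 + (9 + 5*(⅕)) = -4 + (9 + 1) = -4 + 10 = 6)
s = -105156 (s = (408 + 6)*(-254) = 414*(-254) = -105156)
1/s = 1/(-105156) = -1/105156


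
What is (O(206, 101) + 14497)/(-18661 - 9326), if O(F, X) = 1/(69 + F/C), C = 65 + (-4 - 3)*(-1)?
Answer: -37503775/72402369 ≈ -0.51799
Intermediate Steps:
C = 72 (C = 65 - 7*(-1) = 65 + 7 = 72)
O(F, X) = 1/(69 + F/72)
(O(206, 101) + 14497)/(-18661 - 9326) = (72/(4968 + 206) + 14497)/(-18661 - 9326) = (72/5174 + 14497)/(-27987) = (72*(1/5174) + 14497)*(-1/27987) = (36/2587 + 14497)*(-1/27987) = (37503775/2587)*(-1/27987) = -37503775/72402369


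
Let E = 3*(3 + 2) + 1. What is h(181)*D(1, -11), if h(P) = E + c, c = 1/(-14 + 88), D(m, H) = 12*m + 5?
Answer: 20145/74 ≈ 272.23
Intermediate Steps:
D(m, H) = 5 + 12*m
E = 16 (E = 3*5 + 1 = 15 + 1 = 16)
c = 1/74 ≈ 0.013514
h(P) = 1185/74 (h(P) = 16 + 1/74 = 1185/74)
h(181)*D(1, -11) = 1185*(5 + 12*1)/74 = 1185*(5 + 12)/74 = (1185/74)*17 = 20145/74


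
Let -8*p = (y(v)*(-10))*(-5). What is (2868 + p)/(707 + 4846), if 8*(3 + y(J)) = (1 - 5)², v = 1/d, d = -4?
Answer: 11497/22212 ≈ 0.51760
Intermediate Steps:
v = -¼ (v = 1/(-4) = -¼ ≈ -0.25000)
y(J) = -1 (y(J) = -3 + (1 - 5)²/8 = -3 + (⅛)*(-4)² = -3 + (⅛)*16 = -3 + 2 = -1)
p = 25/4 (p = -(-1*(-10))*(-5)/8 = -5*(-5)/4 = -⅛*(-50) = 25/4 ≈ 6.2500)
(2868 + p)/(707 + 4846) = (2868 + 25/4)/(707 + 4846) = (11497/4)/5553 = (11497/4)*(1/5553) = 11497/22212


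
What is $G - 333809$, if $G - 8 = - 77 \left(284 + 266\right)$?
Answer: $-376151$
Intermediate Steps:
$G = -42342$ ($G = 8 - 77 \left(284 + 266\right) = 8 - 42350 = -42342$)
$G - 333809 = -42342 - 333809 = -376151$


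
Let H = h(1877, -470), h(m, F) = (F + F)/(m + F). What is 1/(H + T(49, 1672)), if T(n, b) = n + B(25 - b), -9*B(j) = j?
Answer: 1407/325484 ≈ 0.0043228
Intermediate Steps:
B(j) = -j/9
h(m, F) = 2*F/(F + m) (h(m, F) = (2*F)/(F + m) = 2*F/(F + m))
H = -940/1407 (H = 2*(-470)/(-470 + 1877) = 2*(-470)/1407 = 2*(-470)*(1/1407) = -940/1407 ≈ -0.66809)
T(n, b) = -25/9 + n + b/9 (T(n, b) = n - (25 - b)/9 = n + (-25/9 + b/9) = -25/9 + n + b/9)
1/(H + T(49, 1672)) = 1/(-940/1407 + (-25/9 + 49 + (⅑)*1672)) = 1/(-940/1407 + (-25/9 + 49 + 1672/9)) = 1/(-940/1407 + 232) = 1/(325484/1407) = 1407/325484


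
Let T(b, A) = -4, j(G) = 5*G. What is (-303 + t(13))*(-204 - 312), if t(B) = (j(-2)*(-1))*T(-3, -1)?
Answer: 176988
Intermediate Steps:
t(B) = -40 (t(B) = ((5*(-2))*(-1))*(-4) = -10*(-1)*(-4) = 10*(-4) = -40)
(-303 + t(13))*(-204 - 312) = (-303 - 40)*(-204 - 312) = -343*(-516) = 176988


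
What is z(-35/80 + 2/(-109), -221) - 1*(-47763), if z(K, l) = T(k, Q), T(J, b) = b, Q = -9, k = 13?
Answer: 47754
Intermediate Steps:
z(K, l) = -9
z(-35/80 + 2/(-109), -221) - 1*(-47763) = -9 - 1*(-47763) = -9 + 47763 = 47754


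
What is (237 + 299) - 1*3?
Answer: 533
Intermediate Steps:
(237 + 299) - 1*3 = 536 - 3 = 533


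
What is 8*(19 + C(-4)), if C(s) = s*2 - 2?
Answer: 72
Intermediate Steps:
C(s) = -2 + 2*s (C(s) = 2*s - 2 = -2 + 2*s)
8*(19 + C(-4)) = 8*(19 + (-2 + 2*(-4))) = 8*(19 + (-2 - 8)) = 8*(19 - 10) = 8*9 = 72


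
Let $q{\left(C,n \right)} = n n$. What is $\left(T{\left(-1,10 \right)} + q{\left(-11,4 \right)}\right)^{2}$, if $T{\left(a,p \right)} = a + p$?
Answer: $625$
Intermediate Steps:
$q{\left(C,n \right)} = n^{2}$
$\left(T{\left(-1,10 \right)} + q{\left(-11,4 \right)}\right)^{2} = \left(\left(-1 + 10\right) + 4^{2}\right)^{2} = \left(9 + 16\right)^{2} = 25^{2} = 625$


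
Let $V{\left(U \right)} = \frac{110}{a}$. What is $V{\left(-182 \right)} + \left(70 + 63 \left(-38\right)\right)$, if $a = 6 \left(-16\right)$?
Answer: $- \frac{111607}{48} \approx -2325.1$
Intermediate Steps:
$a = -96$
$V{\left(U \right)} = - \frac{55}{48}$ ($V{\left(U \right)} = \frac{110}{-96} = 110 \left(- \frac{1}{96}\right) = - \frac{55}{48}$)
$V{\left(-182 \right)} + \left(70 + 63 \left(-38\right)\right) = - \frac{55}{48} + \left(70 + 63 \left(-38\right)\right) = - \frac{55}{48} + \left(70 - 2394\right) = - \frac{55}{48} - 2324 = - \frac{111607}{48}$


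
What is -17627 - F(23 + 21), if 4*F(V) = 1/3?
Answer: -211525/12 ≈ -17627.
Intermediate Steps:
F(V) = 1/12 (F(V) = (1/4)/3 = (1/4)*(1/3) = 1/12)
-17627 - F(23 + 21) = -17627 - 1*1/12 = -17627 - 1/12 = -211525/12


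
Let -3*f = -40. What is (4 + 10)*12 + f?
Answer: 544/3 ≈ 181.33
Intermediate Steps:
f = 40/3 (f = -1/3*(-40) = 40/3 ≈ 13.333)
(4 + 10)*12 + f = (4 + 10)*12 + 40/3 = 14*12 + 40/3 = 168 + 40/3 = 544/3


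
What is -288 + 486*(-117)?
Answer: -57150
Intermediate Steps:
-288 + 486*(-117) = -288 - 56862 = -57150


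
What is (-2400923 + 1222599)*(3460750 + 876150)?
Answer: -5110273355600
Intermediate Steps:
(-2400923 + 1222599)*(3460750 + 876150) = -1178324*4336900 = -5110273355600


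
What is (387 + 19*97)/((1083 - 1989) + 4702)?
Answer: 1115/1898 ≈ 0.58746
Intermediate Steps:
(387 + 19*97)/((1083 - 1989) + 4702) = (387 + 1843)/(-906 + 4702) = 2230/3796 = 2230*(1/3796) = 1115/1898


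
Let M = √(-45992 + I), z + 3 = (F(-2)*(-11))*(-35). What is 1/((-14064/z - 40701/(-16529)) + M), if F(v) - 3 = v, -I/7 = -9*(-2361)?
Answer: -342406252672443/1952666491815895304 - 9966895247521*I*√194735/1952666491815895304 ≈ -0.00017535 - 0.0022524*I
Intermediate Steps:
I = -148743 (I = -(-63)*(-2361) = -7*21249 = -148743)
F(v) = 3 + v
z = 382 (z = -3 + ((3 - 2)*(-11))*(-35) = -3 + (1*(-11))*(-35) = -3 - 11*(-35) = -3 + 385 = 382)
M = I*√194735 (M = √(-45992 - 148743) = √(-194735) = I*√194735 ≈ 441.29*I)
1/((-14064/z - 40701/(-16529)) + M) = 1/((-14064/382 - 40701/(-16529)) + I*√194735) = 1/((-14064*1/382 - 40701*(-1/16529)) + I*√194735) = 1/((-7032/191 + 40701/16529) + I*√194735) = 1/(-108458037/3157039 + I*√194735)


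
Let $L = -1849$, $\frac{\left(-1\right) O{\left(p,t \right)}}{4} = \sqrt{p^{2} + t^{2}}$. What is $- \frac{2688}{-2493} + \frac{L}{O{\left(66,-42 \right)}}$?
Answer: $\frac{896}{831} + \frac{1849 \sqrt{170}}{4080} \approx 6.987$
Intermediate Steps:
$O{\left(p,t \right)} = - 4 \sqrt{p^{2} + t^{2}}$
$- \frac{2688}{-2493} + \frac{L}{O{\left(66,-42 \right)}} = - \frac{2688}{-2493} - \frac{1849}{\left(-4\right) \sqrt{66^{2} + \left(-42\right)^{2}}} = \left(-2688\right) \left(- \frac{1}{2493}\right) - \frac{1849}{\left(-4\right) \sqrt{4356 + 1764}} = \frac{896}{831} - \frac{1849}{\left(-4\right) \sqrt{6120}} = \frac{896}{831} - \frac{1849}{\left(-4\right) 6 \sqrt{170}} = \frac{896}{831} - \frac{1849}{\left(-24\right) \sqrt{170}} = \frac{896}{831} - 1849 \left(- \frac{\sqrt{170}}{4080}\right) = \frac{896}{831} + \frac{1849 \sqrt{170}}{4080}$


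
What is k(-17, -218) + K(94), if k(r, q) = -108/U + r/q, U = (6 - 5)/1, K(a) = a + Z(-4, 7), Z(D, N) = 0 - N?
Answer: -4561/218 ≈ -20.922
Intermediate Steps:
Z(D, N) = -N
K(a) = -7 + a (K(a) = a - 1*7 = a - 7 = -7 + a)
U = 1 (U = 1*1 = 1)
k(r, q) = -108 + r/q (k(r, q) = -108/1 + r/q = -108*1 + r/q = -108 + r/q)
k(-17, -218) + K(94) = (-108 - 17/(-218)) + (-7 + 94) = (-108 - 17*(-1/218)) + 87 = (-108 + 17/218) + 87 = -23527/218 + 87 = -4561/218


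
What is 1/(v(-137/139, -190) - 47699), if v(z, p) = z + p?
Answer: -139/6656708 ≈ -2.0881e-5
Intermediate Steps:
v(z, p) = p + z
1/(v(-137/139, -190) - 47699) = 1/((-190 - 137/139) - 47699) = 1/(-26547/139 - 47699) = 1/(-6656708/139) = -139/6656708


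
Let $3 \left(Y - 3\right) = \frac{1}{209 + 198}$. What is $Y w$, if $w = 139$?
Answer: $\frac{509296}{1221} \approx 417.11$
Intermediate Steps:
$Y = \frac{3664}{1221}$ ($Y = 3 + \frac{1}{3 \left(209 + 198\right)} = 3 + \frac{1}{3 \cdot 407} = 3 + \frac{1}{3} \cdot \frac{1}{407} = 3 + \frac{1}{1221} = \frac{3664}{1221} \approx 3.0008$)
$Y w = \frac{3664}{1221} \cdot 139 = \frac{509296}{1221}$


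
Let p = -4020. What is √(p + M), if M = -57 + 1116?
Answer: 3*I*√329 ≈ 54.415*I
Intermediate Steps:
M = 1059
√(p + M) = √(-4020 + 1059) = √(-2961) = 3*I*√329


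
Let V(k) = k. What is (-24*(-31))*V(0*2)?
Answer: 0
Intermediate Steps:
(-24*(-31))*V(0*2) = (-24*(-31))*(0*2) = 744*0 = 0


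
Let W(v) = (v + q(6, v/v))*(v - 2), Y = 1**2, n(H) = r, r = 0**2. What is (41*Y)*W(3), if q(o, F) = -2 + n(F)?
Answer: 41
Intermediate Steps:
r = 0
n(H) = 0
Y = 1
q(o, F) = -2 (q(o, F) = -2 + 0 = -2)
W(v) = (-2 + v)**2 (W(v) = (v - 2)*(v - 2) = (-2 + v)*(-2 + v) = (-2 + v)**2)
(41*Y)*W(3) = (41*1)*(4 + 3**2 - 4*3) = 41*(4 + 9 - 12) = 41*1 = 41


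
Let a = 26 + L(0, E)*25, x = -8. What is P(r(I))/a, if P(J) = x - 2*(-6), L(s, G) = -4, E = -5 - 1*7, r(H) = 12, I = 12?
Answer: -2/37 ≈ -0.054054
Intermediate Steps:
E = -12 (E = -5 - 7 = -12)
a = -74 (a = 26 - 4*25 = 26 - 100 = -74)
P(J) = 4 (P(J) = -8 - 2*(-6) = -8 + 12 = 4)
P(r(I))/a = 4/(-74) = 4*(-1/74) = -2/37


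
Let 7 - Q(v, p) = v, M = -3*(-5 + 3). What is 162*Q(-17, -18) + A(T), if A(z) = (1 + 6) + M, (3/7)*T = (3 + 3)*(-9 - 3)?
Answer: 3901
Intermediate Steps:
T = -168 (T = 7*((3 + 3)*(-9 - 3))/3 = 7*(6*(-12))/3 = (7/3)*(-72) = -168)
M = 6 (M = -3*(-2) = 6)
Q(v, p) = 7 - v
A(z) = 13 (A(z) = (1 + 6) + 6 = 7 + 6 = 13)
162*Q(-17, -18) + A(T) = 162*(7 - 1*(-17)) + 13 = 162*(7 + 17) + 13 = 162*24 + 13 = 3888 + 13 = 3901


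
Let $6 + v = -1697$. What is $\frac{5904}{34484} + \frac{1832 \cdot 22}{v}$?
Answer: $- \frac{344947156}{14681563} \approx -23.495$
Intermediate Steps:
$v = -1703$ ($v = -6 - 1697 = -1703$)
$\frac{5904}{34484} + \frac{1832 \cdot 22}{v} = \frac{5904}{34484} + \frac{1832 \cdot 22}{-1703} = 5904 \cdot \frac{1}{34484} + 40304 \left(- \frac{1}{1703}\right) = \frac{1476}{8621} - \frac{40304}{1703} = - \frac{344947156}{14681563}$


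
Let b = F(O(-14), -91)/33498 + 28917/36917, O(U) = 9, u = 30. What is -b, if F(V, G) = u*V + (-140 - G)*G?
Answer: -1143242159/1236645666 ≈ -0.92447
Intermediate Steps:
F(V, G) = 30*V + G*(-140 - G) (F(V, G) = 30*V + (-140 - G)*G = 30*V + G*(-140 - G))
b = 1143242159/1236645666 (b = (-1*(-91)² - 140*(-91) + 30*9)/33498 + 28917/36917 = (-1*8281 + 12740 + 270)*(1/33498) + 28917*(1/36917) = (-8281 + 12740 + 270)*(1/33498) + 28917/36917 = 4729*(1/33498) + 28917/36917 = 4729/33498 + 28917/36917 = 1143242159/1236645666 ≈ 0.92447)
-b = -1*1143242159/1236645666 = -1143242159/1236645666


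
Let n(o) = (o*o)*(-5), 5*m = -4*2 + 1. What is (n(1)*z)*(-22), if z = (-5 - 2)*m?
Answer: 1078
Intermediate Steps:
m = -7/5 (m = (-4*2 + 1)/5 = (-8 + 1)/5 = (⅕)*(-7) = -7/5 ≈ -1.4000)
z = 49/5 (z = (-5 - 2)*(-7/5) = -7*(-7/5) = 49/5 ≈ 9.8000)
n(o) = -5*o² (n(o) = o²*(-5) = -5*o²)
(n(1)*z)*(-22) = (-5*1²*(49/5))*(-22) = (-5*1*(49/5))*(-22) = -5*49/5*(-22) = -49*(-22) = 1078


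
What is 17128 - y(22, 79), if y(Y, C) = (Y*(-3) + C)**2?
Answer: 16959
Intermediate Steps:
y(Y, C) = (C - 3*Y)**2 (y(Y, C) = (-3*Y + C)**2 = (C - 3*Y)**2)
17128 - y(22, 79) = 17128 - (79 - 3*22)**2 = 17128 - (79 - 66)**2 = 17128 - 1*13**2 = 17128 - 1*169 = 17128 - 169 = 16959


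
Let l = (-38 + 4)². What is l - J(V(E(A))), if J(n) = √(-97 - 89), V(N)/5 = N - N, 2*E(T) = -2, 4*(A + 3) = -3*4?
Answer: 1156 - I*√186 ≈ 1156.0 - 13.638*I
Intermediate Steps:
A = -6 (A = -3 + (-3*4)/4 = -3 + (¼)*(-12) = -3 - 3 = -6)
E(T) = -1 (E(T) = (½)*(-2) = -1)
V(N) = 0 (V(N) = 5*(N - N) = 5*0 = 0)
l = 1156 (l = (-34)² = 1156)
J(n) = I*√186 (J(n) = √(-186) = I*√186)
l - J(V(E(A))) = 1156 - I*√186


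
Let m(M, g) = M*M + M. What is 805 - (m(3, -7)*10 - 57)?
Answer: 742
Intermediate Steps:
m(M, g) = M + M**2 (m(M, g) = M**2 + M = M + M**2)
805 - (m(3, -7)*10 - 57) = 805 - ((3*(1 + 3))*10 - 57) = 805 - ((3*4)*10 - 57) = 805 - (12*10 - 57) = 805 - (120 - 57) = 805 - 1*63 = 805 - 63 = 742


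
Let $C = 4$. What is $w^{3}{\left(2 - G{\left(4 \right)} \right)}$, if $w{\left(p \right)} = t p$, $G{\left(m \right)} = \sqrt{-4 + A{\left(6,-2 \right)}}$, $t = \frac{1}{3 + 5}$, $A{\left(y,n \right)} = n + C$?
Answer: $\frac{\left(2 - i \sqrt{2}\right)^{3}}{512} \approx -0.0078125 - 0.027621 i$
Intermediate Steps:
$A{\left(y,n \right)} = 4 + n$ ($A{\left(y,n \right)} = n + 4 = 4 + n$)
$t = \frac{1}{8} \approx 0.125$
$G{\left(m \right)} = i \sqrt{2}$ ($G{\left(m \right)} = \sqrt{-4 + \left(4 - 2\right)} = \sqrt{-4 + 2} = \sqrt{-2} = i \sqrt{2}$)
$w{\left(p \right)} = \frac{p}{8}$
$w^{3}{\left(2 - G{\left(4 \right)} \right)} = \left(\frac{2 - i \sqrt{2}}{8}\right)^{3} = \left(\frac{1}{4} - \frac{i \sqrt{2}}{8}\right)^{3}$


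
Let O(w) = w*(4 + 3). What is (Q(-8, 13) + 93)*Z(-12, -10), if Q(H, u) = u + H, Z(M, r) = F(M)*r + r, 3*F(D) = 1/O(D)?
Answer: -8785/9 ≈ -976.11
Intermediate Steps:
O(w) = 7*w (O(w) = w*7 = 7*w)
F(D) = 1/(21*D) (F(D) = 1/(3*((7*D))) = (1/(7*D))/3 = 1/(21*D))
Z(M, r) = r + r/(21*M) (Z(M, r) = (1/(21*M))*r + r = r/(21*M) + r = r + r/(21*M))
Q(H, u) = H + u
(Q(-8, 13) + 93)*Z(-12, -10) = ((-8 + 13) + 93)*(-10 + (1/21)*(-10)/(-12)) = (5 + 93)*(-10 + (1/21)*(-10)*(-1/12)) = 98*(-10 + 5/126) = 98*(-1255/126) = -8785/9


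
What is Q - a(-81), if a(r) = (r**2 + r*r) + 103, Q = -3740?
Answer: -16965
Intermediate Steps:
a(r) = 103 + 2*r**2 (a(r) = (r**2 + r**2) + 103 = 2*r**2 + 103 = 103 + 2*r**2)
Q - a(-81) = -3740 - (103 + 2*(-81)**2) = -3740 - (103 + 2*6561) = -3740 - (103 + 13122) = -3740 - 1*13225 = -3740 - 13225 = -16965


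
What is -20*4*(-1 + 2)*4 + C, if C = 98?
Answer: -222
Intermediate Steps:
-20*4*(-1 + 2)*4 + C = -20*4*(-1 + 2)*4 + 98 = -20*4*1*4 + 98 = -80*4 + 98 = -20*16 + 98 = -320 + 98 = -222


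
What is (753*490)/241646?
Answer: 184485/120823 ≈ 1.5269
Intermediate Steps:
(753*490)/241646 = 368970*(1/241646) = 184485/120823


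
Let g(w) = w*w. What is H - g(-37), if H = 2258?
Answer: 889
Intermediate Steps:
g(w) = w**2
H - g(-37) = 2258 - 1*(-37)**2 = 2258 - 1*1369 = 2258 - 1369 = 889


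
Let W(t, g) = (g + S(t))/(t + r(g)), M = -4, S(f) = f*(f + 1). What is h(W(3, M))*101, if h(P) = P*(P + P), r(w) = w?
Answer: 12928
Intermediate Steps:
S(f) = f*(1 + f)
W(t, g) = (g + t*(1 + t))/(g + t) (W(t, g) = (g + t*(1 + t))/(t + g) = (g + t*(1 + t))/(g + t))
h(P) = 2*P² (h(P) = P*(2*P) = 2*P²)
h(W(3, M))*101 = (2*((-4 + 3*(1 + 3))/(-4 + 3))²)*101 = (2*((-4 + 3*4)/(-1))²)*101 = (2*(-(-4 + 12))²)*101 = (2*(-1*8)²)*101 = (2*(-8)²)*101 = (2*64)*101 = 128*101 = 12928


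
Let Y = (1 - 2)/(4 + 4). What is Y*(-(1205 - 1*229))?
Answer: 122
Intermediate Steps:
Y = -1/8 ≈ -0.12500
Y*(-(1205 - 1*229)) = -(-1)*(1205 - 1*229)/8 = -(-1)*(1205 - 229)/8 = -(-1)*976/8 = -1/8*(-976) = 122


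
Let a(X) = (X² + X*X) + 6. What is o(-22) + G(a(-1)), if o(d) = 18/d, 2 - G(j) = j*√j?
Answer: 13/11 - 16*√2 ≈ -21.446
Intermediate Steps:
a(X) = 6 + 2*X² (a(X) = (X² + X²) + 6 = 2*X² + 6 = 6 + 2*X²)
G(j) = 2 - j^(3/2) (G(j) = 2 - j*√j = 2 - j^(3/2))
o(-22) + G(a(-1)) = 18/(-22) + (2 - (6 + 2*(-1)²)^(3/2)) = 18*(-1/22) + (2 - (6 + 2*1)^(3/2)) = -9/11 + (2 - (6 + 2)^(3/2)) = -9/11 + (2 - 8^(3/2)) = -9/11 + (2 - 16*√2) = 13/11 - 16*√2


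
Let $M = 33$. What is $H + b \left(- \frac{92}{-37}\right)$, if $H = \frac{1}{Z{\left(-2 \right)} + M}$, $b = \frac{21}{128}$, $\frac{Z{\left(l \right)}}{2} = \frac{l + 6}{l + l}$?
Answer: $\frac{16157}{36704} \approx 0.4402$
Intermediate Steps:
$Z{\left(l \right)} = \frac{6 + l}{l}$ ($Z{\left(l \right)} = 2 \frac{l + 6}{l + l} = 2 \frac{6 + l}{2 l} = \frac{6 + l}{l}$)
$b = \frac{21}{128}$ ($b = 21 \cdot \frac{1}{128} = \frac{21}{128} \approx 0.16406$)
$H = \frac{1}{31}$ ($H = \frac{1}{\frac{6 - 2}{-2} + 33} = \frac{1}{\left(- \frac{1}{2}\right) 4 + 33} = \frac{1}{-2 + 33} = \frac{1}{31} \approx 0.032258$)
$H + b \left(- \frac{92}{-37}\right) = \frac{1}{31} + \frac{21 \left(- \frac{92}{-37}\right)}{128} = \frac{1}{31} + \frac{21 \left(\left(-92\right) \left(- \frac{1}{37}\right)\right)}{128} = \frac{1}{31} + \frac{21}{128} \cdot \frac{92}{37} = \frac{1}{31} + \frac{483}{1184} = \frac{16157}{36704}$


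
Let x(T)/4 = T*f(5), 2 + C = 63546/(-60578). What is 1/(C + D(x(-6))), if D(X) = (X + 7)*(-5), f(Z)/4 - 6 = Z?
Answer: 4327/22681922 ≈ 0.00019077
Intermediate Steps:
C = -13193/4327 (C = -2 + 63546/(-60578) = -2 + 63546*(-1/60578) = -2 - 4539/4327 = -13193/4327 ≈ -3.0490)
f(Z) = 24 + 4*Z
x(T) = 176*T (x(T) = 4*(T*(24 + 4*5)) = 4*(T*(24 + 20)) = 4*(T*44) = 4*(44*T) = 176*T)
D(X) = -35 - 5*X (D(X) = (7 + X)*(-5) = -35 - 5*X)
1/(C + D(x(-6))) = 1/(-13193/4327 + (-35 - 880*(-6))) = 1/(-13193/4327 + (-35 - 5*(-1056))) = 1/(-13193/4327 + (-35 + 5280)) = 1/(-13193/4327 + 5245) = 1/(22681922/4327) = 4327/22681922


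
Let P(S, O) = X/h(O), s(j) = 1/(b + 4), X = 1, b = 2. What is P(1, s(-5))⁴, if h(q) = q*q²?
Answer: 2176782336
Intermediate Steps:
h(q) = q³
s(j) = ⅙ (s(j) = 1/(2 + 4) = 1/6 = ⅙)
P(S, O) = O⁻³ (P(S, O) = 1/O³ = O⁻³)
P(1, s(-5))⁴ = ((⅙)⁻³)⁴ = 216⁴ = 2176782336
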